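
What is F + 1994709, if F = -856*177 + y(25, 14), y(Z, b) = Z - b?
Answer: 1843208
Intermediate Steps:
F = -151501 (F = -856*177 + (25 - 1*14) = -151512 + (25 - 14) = -151512 + 11 = -151501)
F + 1994709 = -151501 + 1994709 = 1843208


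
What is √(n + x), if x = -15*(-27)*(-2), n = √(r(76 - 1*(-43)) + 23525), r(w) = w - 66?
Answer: √(-810 + √23578) ≈ 25.621*I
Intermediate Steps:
r(w) = -66 + w
n = √23578 (n = √((-66 + (76 - 1*(-43))) + 23525) = √((-66 + (76 + 43)) + 23525) = √((-66 + 119) + 23525) = √(53 + 23525) = √23578 ≈ 153.55)
x = -810 (x = 405*(-2) = -810)
√(n + x) = √(√23578 - 810) = √(-810 + √23578)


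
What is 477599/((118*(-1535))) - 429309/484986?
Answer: -25782463982/7320459515 ≈ -3.5220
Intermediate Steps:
477599/((118*(-1535))) - 429309/484986 = 477599/(-181130) - 429309*1/484986 = 477599*(-1/181130) - 143103/161662 = -477599/181130 - 143103/161662 = -25782463982/7320459515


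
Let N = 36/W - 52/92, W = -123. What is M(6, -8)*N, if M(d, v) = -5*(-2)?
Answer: -8090/943 ≈ -8.5790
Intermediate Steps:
M(d, v) = 10
N = -809/943 (N = 36/(-123) - 52/92 = 36*(-1/123) - 52*1/92 = -12/41 - 13/23 = -809/943 ≈ -0.85790)
M(6, -8)*N = 10*(-809/943) = -8090/943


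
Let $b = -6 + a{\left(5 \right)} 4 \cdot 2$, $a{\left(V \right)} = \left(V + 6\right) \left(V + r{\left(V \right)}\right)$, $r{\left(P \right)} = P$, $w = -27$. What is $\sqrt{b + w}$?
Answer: $11 \sqrt{7} \approx 29.103$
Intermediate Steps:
$a{\left(V \right)} = 2 V \left(6 + V\right)$ ($a{\left(V \right)} = \left(V + 6\right) \left(V + V\right) = \left(6 + V\right) 2 V = 2 V \left(6 + V\right)$)
$b = 874$ ($b = -6 + 2 \cdot 5 \left(6 + 5\right) 4 \cdot 2 = -6 + 2 \cdot 5 \cdot 11 \cdot 8 = -6 + 110 \cdot 8 = -6 + 880 = 874$)
$\sqrt{b + w} = \sqrt{874 - 27} = \sqrt{847} = 11 \sqrt{7}$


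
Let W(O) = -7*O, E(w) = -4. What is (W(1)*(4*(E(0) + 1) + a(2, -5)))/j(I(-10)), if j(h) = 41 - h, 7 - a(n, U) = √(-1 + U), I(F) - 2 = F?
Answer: 5/7 + I*√6/7 ≈ 0.71429 + 0.34993*I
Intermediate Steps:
I(F) = 2 + F
a(n, U) = 7 - √(-1 + U)
(W(1)*(4*(E(0) + 1) + a(2, -5)))/j(I(-10)) = ((-7*1)*(4*(-4 + 1) + (7 - √(-1 - 5))))/(41 - (2 - 10)) = (-7*(4*(-3) + (7 - √(-6))))/(41 - 1*(-8)) = (-7*(-12 + (7 - I*√6)))/(41 + 8) = -7*(-12 + (7 - I*√6))/49 = -7*(-5 - I*√6)*(1/49) = (35 + 7*I*√6)*(1/49) = 5/7 + I*√6/7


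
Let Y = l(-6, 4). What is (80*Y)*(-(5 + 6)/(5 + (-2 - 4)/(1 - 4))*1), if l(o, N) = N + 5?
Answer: -7920/7 ≈ -1131.4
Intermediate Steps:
l(o, N) = 5 + N
Y = 9 (Y = 5 + 4 = 9)
(80*Y)*(-(5 + 6)/(5 + (-2 - 4)/(1 - 4))*1) = (80*9)*(-(5 + 6)/(5 + (-2 - 4)/(1 - 4))*1) = 720*(-11/(5 - 6/(-3))*1) = 720*(-11/(5 - 6*(-1/3))*1) = 720*(-11/(5 + 2)*1) = 720*(-11/7*1) = 720*(-11/7) = -7920/7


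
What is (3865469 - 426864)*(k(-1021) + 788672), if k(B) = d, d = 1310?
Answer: 2716436055110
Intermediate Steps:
k(B) = 1310
(3865469 - 426864)*(k(-1021) + 788672) = (3865469 - 426864)*(1310 + 788672) = 3438605*789982 = 2716436055110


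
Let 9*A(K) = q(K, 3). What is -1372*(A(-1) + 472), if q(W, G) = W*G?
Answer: -1941380/3 ≈ -6.4713e+5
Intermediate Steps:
q(W, G) = G*W
A(K) = K/3 (A(K) = (3*K)/9 = K/3)
-1372*(A(-1) + 472) = -1372*((⅓)*(-1) + 472) = -1372*(-⅓ + 472) = -1372*1415/3 = -1941380/3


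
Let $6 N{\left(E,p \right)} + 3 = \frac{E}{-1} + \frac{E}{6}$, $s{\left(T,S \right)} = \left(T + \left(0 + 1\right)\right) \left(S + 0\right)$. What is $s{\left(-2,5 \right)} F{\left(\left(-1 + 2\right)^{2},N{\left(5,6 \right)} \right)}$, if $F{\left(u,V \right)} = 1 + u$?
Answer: $-10$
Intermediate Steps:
$s{\left(T,S \right)} = S \left(1 + T\right)$ ($s{\left(T,S \right)} = \left(T + 1\right) S = \left(1 + T\right) S = S \left(1 + T\right)$)
$N{\left(E,p \right)} = - \frac{1}{2} - \frac{5 E}{36}$ ($N{\left(E,p \right)} = - \frac{1}{2} + \frac{\frac{E}{-1} + \frac{E}{6}}{6} = - \frac{1}{2} + \frac{E \left(-1\right) + E \frac{1}{6}}{6} = - \frac{1}{2} + \frac{- E + \frac{E}{6}}{6} = - \frac{1}{2} + \frac{\left(- \frac{5}{6}\right) E}{6} = - \frac{1}{2} - \frac{5 E}{36}$)
$s{\left(-2,5 \right)} F{\left(\left(-1 + 2\right)^{2},N{\left(5,6 \right)} \right)} = 5 \left(1 - 2\right) \left(1 + \left(-1 + 2\right)^{2}\right) = 5 \left(-1\right) \left(1 + 1^{2}\right) = - 5 \left(1 + 1\right) = \left(-5\right) 2 = -10$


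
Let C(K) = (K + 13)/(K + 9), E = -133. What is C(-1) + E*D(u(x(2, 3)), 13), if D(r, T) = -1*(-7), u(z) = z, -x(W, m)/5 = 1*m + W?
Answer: -1859/2 ≈ -929.50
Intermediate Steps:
C(K) = (13 + K)/(9 + K)
x(W, m) = -5*W - 5*m (x(W, m) = -5*(1*m + W) = -5*(m + W) = -5*(W + m) = -5*W - 5*m)
D(r, T) = 7
C(-1) + E*D(u(x(2, 3)), 13) = (13 - 1)/(9 - 1) - 133*7 = 12/8 - 931 = (⅛)*12 - 931 = 3/2 - 931 = -1859/2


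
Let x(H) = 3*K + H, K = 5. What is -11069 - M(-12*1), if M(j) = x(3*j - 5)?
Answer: -11043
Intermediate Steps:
x(H) = 15 + H (x(H) = 3*5 + H = 15 + H)
M(j) = 10 + 3*j (M(j) = 15 + (3*j - 5) = 15 + (-5 + 3*j) = 10 + 3*j)
-11069 - M(-12*1) = -11069 - (10 + 3*(-12*1)) = -11069 - (10 + 3*(-12)) = -11069 - (10 - 36) = -11069 - 1*(-26) = -11069 + 26 = -11043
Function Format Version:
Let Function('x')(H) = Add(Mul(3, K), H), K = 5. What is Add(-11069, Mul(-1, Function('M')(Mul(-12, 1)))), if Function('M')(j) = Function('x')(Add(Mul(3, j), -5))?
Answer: -11043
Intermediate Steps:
Function('x')(H) = Add(15, H) (Function('x')(H) = Add(Mul(3, 5), H) = Add(15, H))
Function('M')(j) = Add(10, Mul(3, j)) (Function('M')(j) = Add(15, Add(Mul(3, j), -5)) = Add(15, Add(-5, Mul(3, j))) = Add(10, Mul(3, j)))
Add(-11069, Mul(-1, Function('M')(Mul(-12, 1)))) = Add(-11069, Mul(-1, Add(10, Mul(3, Mul(-12, 1))))) = Add(-11069, Mul(-1, Add(10, Mul(3, -12)))) = Add(-11069, Mul(-1, Add(10, -36))) = Add(-11069, Mul(-1, -26)) = Add(-11069, 26) = -11043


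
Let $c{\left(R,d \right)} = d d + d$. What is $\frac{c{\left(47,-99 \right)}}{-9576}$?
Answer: $- \frac{77}{76} \approx -1.0132$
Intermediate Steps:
$c{\left(R,d \right)} = d + d^{2}$ ($c{\left(R,d \right)} = d^{2} + d = d + d^{2}$)
$\frac{c{\left(47,-99 \right)}}{-9576} = \frac{\left(-99\right) \left(1 - 99\right)}{-9576} = \left(-99\right) \left(-98\right) \left(- \frac{1}{9576}\right) = 9702 \left(- \frac{1}{9576}\right) = - \frac{77}{76}$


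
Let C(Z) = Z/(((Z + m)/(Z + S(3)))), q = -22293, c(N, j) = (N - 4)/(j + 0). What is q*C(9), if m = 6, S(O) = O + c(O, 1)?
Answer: -735669/5 ≈ -1.4713e+5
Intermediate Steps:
c(N, j) = (-4 + N)/j
S(O) = -4 + 2*O (S(O) = O + (-4 + O)/1 = O + 1*(-4 + O) = O + (-4 + O) = -4 + 2*O)
C(Z) = Z*(2 + Z)/(6 + Z) (C(Z) = Z/(((Z + 6)/(Z + (-4 + 2*3)))) = Z/(((6 + Z)/(Z + (-4 + 6)))) = Z/(((6 + Z)/(Z + 2))) = Z/(((6 + Z)/(2 + Z))) = Z*((2 + Z)/(6 + Z)) = Z*(2 + Z)/(6 + Z))
q*C(9) = -200637*(2 + 9)/(6 + 9) = -200637*11/15 = -22293*33/5 = -735669/5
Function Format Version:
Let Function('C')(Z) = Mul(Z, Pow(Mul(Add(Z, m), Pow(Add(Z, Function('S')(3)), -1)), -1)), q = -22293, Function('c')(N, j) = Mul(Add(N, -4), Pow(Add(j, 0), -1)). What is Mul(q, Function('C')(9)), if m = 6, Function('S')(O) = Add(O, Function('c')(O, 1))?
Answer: Rational(-735669, 5) ≈ -1.4713e+5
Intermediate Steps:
Function('c')(N, j) = Mul(Pow(j, -1), Add(-4, N)) (Function('c')(N, j) = Mul(Add(-4, N), Pow(j, -1)) = Mul(Pow(j, -1), Add(-4, N)))
Function('S')(O) = Add(-4, Mul(2, O)) (Function('S')(O) = Add(O, Mul(Pow(1, -1), Add(-4, O))) = Add(O, Mul(1, Add(-4, O))) = Add(O, Add(-4, O)) = Add(-4, Mul(2, O)))
Function('C')(Z) = Mul(Z, Pow(Add(6, Z), -1), Add(2, Z)) (Function('C')(Z) = Mul(Z, Pow(Mul(Add(Z, 6), Pow(Add(Z, Add(-4, Mul(2, 3))), -1)), -1)) = Mul(Z, Pow(Mul(Add(6, Z), Pow(Add(Z, Add(-4, 6)), -1)), -1)) = Mul(Z, Pow(Mul(Add(6, Z), Pow(Add(Z, 2), -1)), -1)) = Mul(Z, Pow(Mul(Add(6, Z), Pow(Add(2, Z), -1)), -1)) = Mul(Z, Pow(Mul(Pow(Add(2, Z), -1), Add(6, Z)), -1)) = Mul(Z, Mul(Pow(Add(6, Z), -1), Add(2, Z))) = Mul(Z, Pow(Add(6, Z), -1), Add(2, Z)))
Mul(q, Function('C')(9)) = Mul(-22293, Mul(9, Pow(Add(6, 9), -1), Add(2, 9))) = Mul(-22293, Mul(9, Pow(15, -1), 11)) = Mul(-22293, Mul(9, Rational(1, 15), 11)) = Mul(-22293, Rational(33, 5)) = Rational(-735669, 5)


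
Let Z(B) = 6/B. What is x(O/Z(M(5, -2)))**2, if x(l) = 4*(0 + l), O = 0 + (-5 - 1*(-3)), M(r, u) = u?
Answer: 64/9 ≈ 7.1111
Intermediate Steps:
O = -2 (O = 0 + (-5 + 3) = 0 - 2 = -2)
x(l) = 4*l
x(O/Z(M(5, -2)))**2 = (4*(-2/(6/(-2))))**2 = (4*(-2/(6*(-1/2))))**2 = (4*(-2/(-3)))**2 = (4*(-2*(-1/3)))**2 = (4*(2/3))**2 = (8/3)**2 = 64/9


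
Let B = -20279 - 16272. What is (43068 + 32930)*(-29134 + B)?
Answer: -4991928630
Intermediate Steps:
B = -36551
(43068 + 32930)*(-29134 + B) = (43068 + 32930)*(-29134 - 36551) = 75998*(-65685) = -4991928630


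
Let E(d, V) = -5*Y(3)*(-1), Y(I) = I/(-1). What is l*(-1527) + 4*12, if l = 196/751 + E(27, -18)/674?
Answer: -160224801/506174 ≈ -316.54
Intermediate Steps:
Y(I) = -I (Y(I) = I*(-1) = -I)
E(d, V) = -15 (E(d, V) = -(-5)*3*(-1) = -5*(-3)*(-1) = 15*(-1) = -15)
l = 120839/506174 (l = 196/751 - 15/674 = 120839/506174 ≈ 0.23873)
l*(-1527) + 4*12 = (120839/506174)*(-1527) + 4*12 = -184521153/506174 + 48 = -160224801/506174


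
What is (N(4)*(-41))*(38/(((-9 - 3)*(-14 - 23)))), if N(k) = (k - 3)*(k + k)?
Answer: -3116/111 ≈ -28.072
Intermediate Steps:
N(k) = 2*k*(-3 + k) (N(k) = (-3 + k)*(2*k) = 2*k*(-3 + k))
(N(4)*(-41))*(38/(((-9 - 3)*(-14 - 23)))) = ((2*4*(-3 + 4))*(-41))*(38/(((-9 - 3)*(-14 - 23)))) = ((2*4*1)*(-41))*(38/((-12*(-37)))) = (8*(-41))*(38/444) = -12464/444 = -328*19/222 = -3116/111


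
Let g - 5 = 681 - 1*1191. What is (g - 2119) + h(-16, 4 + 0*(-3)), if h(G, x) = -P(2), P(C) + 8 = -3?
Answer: -2613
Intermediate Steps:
P(C) = -11 (P(C) = -8 - 3 = -11)
g = -505 (g = 5 + (681 - 1*1191) = 5 + (681 - 1191) = 5 - 510 = -505)
h(G, x) = 11 (h(G, x) = -1*(-11) = 11)
(g - 2119) + h(-16, 4 + 0*(-3)) = (-505 - 2119) + 11 = -2624 + 11 = -2613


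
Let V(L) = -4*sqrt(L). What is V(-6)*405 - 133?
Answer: -133 - 1620*I*sqrt(6) ≈ -133.0 - 3968.2*I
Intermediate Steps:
V(-6)*405 - 133 = -4*I*sqrt(6)*405 - 133 = -1620*I*sqrt(6) - 133 = -133 - 1620*I*sqrt(6)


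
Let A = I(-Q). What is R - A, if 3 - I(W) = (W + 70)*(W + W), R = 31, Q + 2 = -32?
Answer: 7100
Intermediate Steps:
Q = -34 (Q = -2 - 32 = -34)
I(W) = 3 - 2*W*(70 + W) (I(W) = 3 - (W + 70)*(W + W) = 3 - (70 + W)*2*W = 3 - 2*W*(70 + W))
A = -7069 (A = 3 - (-140)*(-34) - 2*(-1*(-34))² = 3 - 140*34 - 2*34² = 3 - 4760 - 2*1156 = 3 - 4760 - 2312 = -7069)
R - A = 31 - 1*(-7069) = 31 + 7069 = 7100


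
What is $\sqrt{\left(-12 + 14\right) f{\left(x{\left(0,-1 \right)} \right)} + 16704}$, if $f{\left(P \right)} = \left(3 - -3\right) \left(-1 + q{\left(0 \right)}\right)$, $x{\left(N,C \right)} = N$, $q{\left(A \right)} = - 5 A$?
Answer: $2 \sqrt{4173} \approx 129.2$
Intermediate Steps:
$f{\left(P \right)} = -6$ ($f{\left(P \right)} = \left(3 - -3\right) \left(-1 - 0\right) = \left(3 + 3\right) \left(-1 + 0\right) = 6 \left(-1\right) = -6$)
$\sqrt{\left(-12 + 14\right) f{\left(x{\left(0,-1 \right)} \right)} + 16704} = \sqrt{\left(-12 + 14\right) \left(-6\right) + 16704} = \sqrt{2 \left(-6\right) + 16704} = \sqrt{-12 + 16704} = \sqrt{16692} = 2 \sqrt{4173}$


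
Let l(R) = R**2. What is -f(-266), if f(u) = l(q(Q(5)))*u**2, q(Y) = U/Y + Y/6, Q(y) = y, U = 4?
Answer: -42471289/225 ≈ -1.8876e+5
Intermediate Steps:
q(Y) = 4/Y + Y/6
f(u) = 2401*u**2/900 (f(u) = (4/5 + (1/6)*5)**2*u**2 = (4*(1/5) + 5/6)**2*u**2 = (4/5 + 5/6)**2*u**2 = (49/30)**2*u**2 = 2401*u**2/900)
-f(-266) = -2401*(-266)**2/900 = -2401*70756/900 = -1*42471289/225 = -42471289/225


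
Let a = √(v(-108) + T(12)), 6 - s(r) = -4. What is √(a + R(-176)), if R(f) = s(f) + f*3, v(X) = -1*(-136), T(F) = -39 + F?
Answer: √(-518 + √109) ≈ 22.529*I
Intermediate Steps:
s(r) = 10 (s(r) = 6 - 1*(-4) = 6 + 4 = 10)
v(X) = 136
R(f) = 10 + 3*f (R(f) = 10 + f*3 = 10 + 3*f)
a = √109 (a = √(136 + (-39 + 12)) = √(136 - 27) = √109 ≈ 10.440)
√(a + R(-176)) = √(√109 + (10 + 3*(-176))) = √(√109 + (10 - 528)) = √(√109 - 518) = √(-518 + √109)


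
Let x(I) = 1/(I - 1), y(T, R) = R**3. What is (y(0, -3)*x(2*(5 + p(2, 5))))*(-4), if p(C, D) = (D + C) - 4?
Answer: 36/5 ≈ 7.2000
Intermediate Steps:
p(C, D) = -4 + C + D (p(C, D) = (C + D) - 4 = -4 + C + D)
x(I) = 1/(-1 + I)
(y(0, -3)*x(2*(5 + p(2, 5))))*(-4) = ((-3)**3/(-1 + 2*(5 + (-4 + 2 + 5))))*(-4) = -27/(-1 + 2*(5 + 3))*(-4) = -27/(-1 + 2*8)*(-4) = -27/(-1 + 16)*(-4) = -27/15*(-4) = -27*1/15*(-4) = -9/5*(-4) = 36/5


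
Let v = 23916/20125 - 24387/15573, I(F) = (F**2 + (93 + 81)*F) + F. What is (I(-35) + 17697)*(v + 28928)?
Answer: 38672996839733307/104468875 ≈ 3.7019e+8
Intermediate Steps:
I(F) = F**2 + 175*F (I(F) = (F**2 + 174*F) + F = F**2 + 175*F)
v = -39448169/104468875 (v = 23916*(1/20125) - 24387*1/15573 = 23916/20125 - 8129/5191 = -39448169/104468875 ≈ -0.37761)
(I(-35) + 17697)*(v + 28928) = (-35*(175 - 35) + 17697)*(-39448169/104468875 + 28928) = (-35*140 + 17697)*(3022036167831/104468875) = (-4900 + 17697)*(3022036167831/104468875) = 12797*(3022036167831/104468875) = 38672996839733307/104468875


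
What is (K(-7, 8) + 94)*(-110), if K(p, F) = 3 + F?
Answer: -11550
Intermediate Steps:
(K(-7, 8) + 94)*(-110) = ((3 + 8) + 94)*(-110) = (11 + 94)*(-110) = 105*(-110) = -11550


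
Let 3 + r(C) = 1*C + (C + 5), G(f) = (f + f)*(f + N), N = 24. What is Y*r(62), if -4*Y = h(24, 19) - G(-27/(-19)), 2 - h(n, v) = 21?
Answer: 2075283/722 ≈ 2874.4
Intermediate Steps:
h(n, v) = -19 (h(n, v) = 2 - 1*21 = 2 - 21 = -19)
G(f) = 2*f*(24 + f) (G(f) = (f + f)*(f + 24) = (2*f)*(24 + f) = 2*f*(24 + f))
Y = 32941/1444 (Y = -(-19 - 2*(-27/(-19))*(24 - 27/(-19)))/4 = -(-19 - 2*(-27*(-1/19))*(24 - 27*(-1/19)))/4 = -(-19 - 2*27*(24 + 27/19)/19)/4 = -(-19 - 2*27*483/(19*19))/4 = -(-19 - 1*26082/361)/4 = -(-19 - 26082/361)/4 = -¼*(-32941/361) = 32941/1444 ≈ 22.812)
r(C) = 2 + 2*C (r(C) = -3 + (1*C + (C + 5)) = -3 + (C + (5 + C)) = -3 + (5 + 2*C) = 2 + 2*C)
Y*r(62) = 32941*(2 + 2*62)/1444 = 32941*(2 + 124)/1444 = (32941/1444)*126 = 2075283/722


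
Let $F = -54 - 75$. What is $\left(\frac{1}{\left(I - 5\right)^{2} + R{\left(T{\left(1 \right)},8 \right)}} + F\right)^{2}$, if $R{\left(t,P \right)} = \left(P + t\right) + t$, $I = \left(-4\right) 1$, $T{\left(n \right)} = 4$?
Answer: $\frac{156550144}{9409} \approx 16638.0$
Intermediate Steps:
$I = -4$
$R{\left(t,P \right)} = P + 2 t$
$F = -129$
$\left(\frac{1}{\left(I - 5\right)^{2} + R{\left(T{\left(1 \right)},8 \right)}} + F\right)^{2} = \left(\frac{1}{\left(-4 - 5\right)^{2} + \left(8 + 2 \cdot 4\right)} - 129\right)^{2} = \left(\frac{1}{\left(-9\right)^{2} + \left(8 + 8\right)} - 129\right)^{2} = \left(\frac{1}{81 + 16} - 129\right)^{2} = \left(\frac{1}{97} - 129\right)^{2} = \left(- \frac{12512}{97}\right)^{2} = \frac{156550144}{9409}$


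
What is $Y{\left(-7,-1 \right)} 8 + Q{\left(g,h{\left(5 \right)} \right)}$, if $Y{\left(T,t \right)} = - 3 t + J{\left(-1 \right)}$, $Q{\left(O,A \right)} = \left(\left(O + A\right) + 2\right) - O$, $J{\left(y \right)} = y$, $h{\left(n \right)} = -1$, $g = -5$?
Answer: $17$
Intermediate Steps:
$Q{\left(O,A \right)} = 2 + A$ ($Q{\left(O,A \right)} = \left(\left(A + O\right) + 2\right) - O = \left(2 + A + O\right) - O = 2 + A$)
$Y{\left(T,t \right)} = -1 - 3 t$ ($Y{\left(T,t \right)} = - 3 t - 1 = -1 - 3 t$)
$Y{\left(-7,-1 \right)} 8 + Q{\left(g,h{\left(5 \right)} \right)} = \left(-1 - -3\right) 8 + \left(2 - 1\right) = \left(-1 + 3\right) 8 + 1 = 2 \cdot 8 + 1 = 16 + 1 = 17$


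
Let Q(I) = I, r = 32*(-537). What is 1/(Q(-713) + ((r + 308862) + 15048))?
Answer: 1/306013 ≈ 3.2678e-6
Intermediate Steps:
r = -17184
1/(Q(-713) + ((r + 308862) + 15048)) = 1/(-713 + ((-17184 + 308862) + 15048)) = 1/(-713 + (291678 + 15048)) = 1/(-713 + 306726) = 1/306013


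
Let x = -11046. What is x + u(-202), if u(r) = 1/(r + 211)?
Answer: -99413/9 ≈ -11046.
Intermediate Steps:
u(r) = 1/(211 + r)
x + u(-202) = -11046 + 1/(211 - 202) = -11046 + 1/9 = -11046 + ⅑ = -99413/9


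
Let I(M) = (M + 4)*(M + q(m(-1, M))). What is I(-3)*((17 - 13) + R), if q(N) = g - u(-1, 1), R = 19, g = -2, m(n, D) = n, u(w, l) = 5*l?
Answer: -230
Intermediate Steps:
q(N) = -7 (q(N) = -2 - 5 = -7)
I(M) = (-7 + M)*(4 + M) (I(M) = (M + 4)*(M - 7) = (4 + M)*(-7 + M) = (-7 + M)*(4 + M))
I(-3)*((17 - 13) + R) = (-28 + (-3)**2 - 3*(-3))*((17 - 13) + 19) = (-28 + 9 + 9)*(4 + 19) = -10*23 = -230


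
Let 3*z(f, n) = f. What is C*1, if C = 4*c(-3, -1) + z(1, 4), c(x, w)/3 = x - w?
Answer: -71/3 ≈ -23.667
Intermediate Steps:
c(x, w) = -3*w + 3*x (c(x, w) = 3*(x - w) = -3*w + 3*x)
z(f, n) = f/3
C = -71/3 (C = 4*(-3*(-1) + 3*(-3)) + (⅓)*1 = 4*(3 - 9) + ⅓ = 4*(-6) + ⅓ = -24 + ⅓ = -71/3 ≈ -23.667)
C*1 = -71/3*1 = -71/3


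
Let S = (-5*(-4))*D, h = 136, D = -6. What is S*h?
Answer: -16320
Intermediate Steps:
S = -120 (S = -5*(-4)*(-6) = 20*(-6) = -120)
S*h = -120*136 = -16320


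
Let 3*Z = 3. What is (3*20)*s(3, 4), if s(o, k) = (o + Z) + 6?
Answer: 600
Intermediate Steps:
Z = 1 (Z = (1/3)*3 = 1)
s(o, k) = 7 + o (s(o, k) = (o + 1) + 6 = (1 + o) + 6 = 7 + o)
(3*20)*s(3, 4) = (3*20)*(7 + 3) = 60*10 = 600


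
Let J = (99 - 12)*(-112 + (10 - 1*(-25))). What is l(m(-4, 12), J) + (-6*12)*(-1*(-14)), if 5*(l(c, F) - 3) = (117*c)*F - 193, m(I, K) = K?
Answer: -9410614/5 ≈ -1.8821e+6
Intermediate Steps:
J = -6699 (J = 87*(-112 + (10 + 25)) = 87*(-112 + 35) = 87*(-77) = -6699)
l(c, F) = -178/5 + 117*F*c/5 (l(c, F) = 3 + ((117*c)*F - 193)/5 = 3 + (117*F*c - 193)/5 = 3 + (-193 + 117*F*c)/5 = 3 + (-193/5 + 117*F*c/5) = -178/5 + 117*F*c/5)
l(m(-4, 12), J) + (-6*12)*(-1*(-14)) = (-178/5 + (117/5)*(-6699)*12) + (-6*12)*(-1*(-14)) = (-178/5 - 9405396/5) - 72*14 = -9405574/5 - 1008 = -9410614/5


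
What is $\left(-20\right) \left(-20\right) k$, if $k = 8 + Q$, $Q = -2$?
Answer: $2400$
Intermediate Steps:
$k = 6$ ($k = 8 - 2 = 6$)
$\left(-20\right) \left(-20\right) k = \left(-20\right) \left(-20\right) 6 = 400 \cdot 6 = 2400$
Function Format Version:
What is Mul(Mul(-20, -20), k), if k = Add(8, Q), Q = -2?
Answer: 2400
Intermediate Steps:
k = 6 (k = Add(8, -2) = 6)
Mul(Mul(-20, -20), k) = Mul(Mul(-20, -20), 6) = Mul(400, 6) = 2400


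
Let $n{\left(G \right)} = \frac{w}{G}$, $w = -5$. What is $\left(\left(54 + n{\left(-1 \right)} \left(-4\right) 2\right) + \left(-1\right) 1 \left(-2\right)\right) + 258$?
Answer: $274$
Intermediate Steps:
$n{\left(G \right)} = - \frac{5}{G}$
$\left(\left(54 + n{\left(-1 \right)} \left(-4\right) 2\right) + \left(-1\right) 1 \left(-2\right)\right) + 258 = \left(\left(54 + - \frac{5}{-1} \left(-4\right) 2\right) + \left(-1\right) 1 \left(-2\right)\right) + 258 = \left(\left(54 + \left(-5\right) \left(-1\right) \left(-4\right) 2\right) - -2\right) + 258 = \left(\left(54 + 5 \left(-4\right) 2\right) + 2\right) + 258 = \left(\left(54 - 40\right) + 2\right) + 258 = \left(14 + 2\right) + 258 = 16 + 258 = 274$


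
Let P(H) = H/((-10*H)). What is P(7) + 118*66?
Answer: 77879/10 ≈ 7787.9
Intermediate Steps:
P(H) = -⅒ (P(H) = H*(-1/(10*H)) = -⅒)
P(7) + 118*66 = -⅒ + 118*66 = -⅒ + 7788 = 77879/10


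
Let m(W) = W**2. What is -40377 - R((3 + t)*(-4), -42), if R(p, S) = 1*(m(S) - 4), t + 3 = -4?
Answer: -42137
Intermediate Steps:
t = -7 (t = -3 - 4 = -7)
R(p, S) = -4 + S**2 (R(p, S) = 1*(S**2 - 4) = 1*(-4 + S**2) = -4 + S**2)
-40377 - R((3 + t)*(-4), -42) = -40377 - (-4 + (-42)**2) = -40377 - (-4 + 1764) = -40377 - 1*1760 = -40377 - 1760 = -42137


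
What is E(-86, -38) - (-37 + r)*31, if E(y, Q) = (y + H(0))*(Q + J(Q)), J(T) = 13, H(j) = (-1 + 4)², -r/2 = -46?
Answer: 220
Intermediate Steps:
r = 92 (r = -2*(-46) = 92)
H(j) = 9 (H(j) = 3² = 9)
E(y, Q) = (9 + y)*(13 + Q) (E(y, Q) = (y + 9)*(Q + 13) = (9 + y)*(13 + Q))
E(-86, -38) - (-37 + r)*31 = (117 + 9*(-38) + 13*(-86) - 38*(-86)) - (-37 + 92)*31 = (117 - 342 - 1118 + 3268) - 55*31 = 1925 - 1*1705 = 1925 - 1705 = 220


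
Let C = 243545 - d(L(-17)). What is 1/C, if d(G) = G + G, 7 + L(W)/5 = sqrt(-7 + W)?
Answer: 16241/3956551375 + 4*I*sqrt(6)/11869654125 ≈ 4.1048e-6 + 8.2546e-10*I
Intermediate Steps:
L(W) = -35 + 5*sqrt(-7 + W)
d(G) = 2*G
C = 243615 - 20*I*sqrt(6) (C = 243545 - 2*(-35 + 5*sqrt(-7 - 17)) = 243545 - 2*(-35 + 5*sqrt(-24)) = 243545 - 2*(-35 + 5*(2*I*sqrt(6))) = 243545 - 2*(-35 + 10*I*sqrt(6)) = 243545 - (-70 + 20*I*sqrt(6)) = 243545 + (70 - 20*I*sqrt(6)) = 243615 - 20*I*sqrt(6) ≈ 2.4362e+5 - 48.99*I)
1/C = 1/(243615 - 20*I*sqrt(6))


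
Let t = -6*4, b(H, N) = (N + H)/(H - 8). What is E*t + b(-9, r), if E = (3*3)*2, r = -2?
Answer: -7333/17 ≈ -431.35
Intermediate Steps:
E = 18 (E = 9*2 = 18)
b(H, N) = (H + N)/(-8 + H)
t = -24
E*t + b(-9, r) = 18*(-24) + (-9 - 2)/(-8 - 9) = -432 - 11/(-17) = -432 - 1/17*(-11) = -432 + 11/17 = -7333/17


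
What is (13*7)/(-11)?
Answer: -91/11 ≈ -8.2727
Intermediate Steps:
(13*7)/(-11) = 91*(-1/11) = -91/11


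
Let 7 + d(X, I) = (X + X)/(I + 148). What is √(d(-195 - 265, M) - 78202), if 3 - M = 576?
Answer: I*√565044385/85 ≈ 279.65*I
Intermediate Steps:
M = -573 (M = 3 - 1*576 = 3 - 576 = -573)
d(X, I) = -7 + 2*X/(148 + I) (d(X, I) = -7 + (X + X)/(I + 148) = -7 + (2*X)/(148 + I) = -7 + 2*X/(148 + I))
√(d(-195 - 265, M) - 78202) = √((-1036 - 7*(-573) + 2*(-195 - 265))/(148 - 573) - 78202) = √((-1036 + 4011 + 2*(-460))/(-425) - 78202) = √(-(-1036 + 4011 - 920)/425 - 78202) = √(-1/425*2055 - 78202) = √(-411/85 - 78202) = √(-6647581/85) = I*√565044385/85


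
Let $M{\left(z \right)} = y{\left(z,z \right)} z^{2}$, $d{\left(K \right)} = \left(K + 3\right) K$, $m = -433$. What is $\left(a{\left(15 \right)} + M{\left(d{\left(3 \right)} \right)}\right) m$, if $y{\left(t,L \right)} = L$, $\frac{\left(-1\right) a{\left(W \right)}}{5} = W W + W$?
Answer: $-2005656$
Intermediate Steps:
$a{\left(W \right)} = - 5 W - 5 W^{2}$ ($a{\left(W \right)} = - 5 \left(W W + W\right) = - 5 \left(W^{2} + W\right) = - 5 \left(W + W^{2}\right) = - 5 W - 5 W^{2}$)
$d{\left(K \right)} = K \left(3 + K\right)$ ($d{\left(K \right)} = \left(3 + K\right) K = K \left(3 + K\right)$)
$M{\left(z \right)} = z^{3}$ ($M{\left(z \right)} = z z^{2} = z^{3}$)
$\left(a{\left(15 \right)} + M{\left(d{\left(3 \right)} \right)}\right) m = \left(\left(-5\right) 15 \left(1 + 15\right) + \left(3 \left(3 + 3\right)\right)^{3}\right) \left(-433\right) = \left(\left(-5\right) 15 \cdot 16 + \left(3 \cdot 6\right)^{3}\right) \left(-433\right) = \left(-1200 + 18^{3}\right) \left(-433\right) = \left(-1200 + 5832\right) \left(-433\right) = 4632 \left(-433\right) = -2005656$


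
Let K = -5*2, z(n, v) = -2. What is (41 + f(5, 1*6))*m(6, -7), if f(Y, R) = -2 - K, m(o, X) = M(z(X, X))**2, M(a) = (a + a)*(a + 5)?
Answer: 7056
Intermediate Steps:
M(a) = 2*a*(5 + a) (M(a) = (2*a)*(5 + a) = 2*a*(5 + a))
K = -10
m(o, X) = 144 (m(o, X) = (2*(-2)*(5 - 2))**2 = (2*(-2)*3)**2 = (-12)**2 = 144)
f(Y, R) = 8 (f(Y, R) = -2 - 1*(-10) = -2 + 10 = 8)
(41 + f(5, 1*6))*m(6, -7) = (41 + 8)*144 = 49*144 = 7056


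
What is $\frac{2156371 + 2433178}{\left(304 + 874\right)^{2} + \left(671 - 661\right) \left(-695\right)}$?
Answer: $\frac{4589549}{1380734} \approx 3.324$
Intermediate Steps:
$\frac{2156371 + 2433178}{\left(304 + 874\right)^{2} + \left(671 - 661\right) \left(-695\right)} = \frac{4589549}{1178^{2} + 10 \left(-695\right)} = \frac{4589549}{1387684 - 6950} = \frac{4589549}{1380734}$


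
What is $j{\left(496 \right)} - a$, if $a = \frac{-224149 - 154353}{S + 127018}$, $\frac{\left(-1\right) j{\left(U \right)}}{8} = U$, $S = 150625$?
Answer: $- \frac{1101308922}{277643} \approx -3966.6$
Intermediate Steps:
$j{\left(U \right)} = - 8 U$
$a = - \frac{378502}{277643}$ ($a = \frac{-224149 - 154353}{150625 + 127018} = - \frac{378502}{277643} \approx -1.3633$)
$j{\left(496 \right)} - a = \left(-8\right) 496 - - \frac{378502}{277643} = -3968 + \frac{378502}{277643} = - \frac{1101308922}{277643}$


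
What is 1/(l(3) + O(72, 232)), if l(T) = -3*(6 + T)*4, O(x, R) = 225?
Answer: 1/117 ≈ 0.0085470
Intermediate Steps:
l(T) = -72 - 12*T (l(T) = (-18 - 3*T)*4 = -72 - 12*T)
1/(l(3) + O(72, 232)) = 1/((-72 - 12*3) + 225) = 1/((-72 - 36) + 225) = 1/(-108 + 225) = 1/117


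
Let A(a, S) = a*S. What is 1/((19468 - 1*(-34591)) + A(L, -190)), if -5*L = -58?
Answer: 1/51855 ≈ 1.9285e-5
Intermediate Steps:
L = 58/5 (L = -1/5*(-58) = 58/5 ≈ 11.600)
A(a, S) = S*a
1/((19468 - 1*(-34591)) + A(L, -190)) = 1/((19468 - 1*(-34591)) - 190*58/5) = 1/((19468 + 34591) - 2204) = 1/(54059 - 2204) = 1/51855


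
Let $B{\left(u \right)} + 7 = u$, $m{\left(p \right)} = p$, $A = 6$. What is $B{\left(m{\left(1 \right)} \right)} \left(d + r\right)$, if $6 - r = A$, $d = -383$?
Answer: $2298$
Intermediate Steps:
$B{\left(u \right)} = -7 + u$
$r = 0$ ($r = 6 - 6 = 0$)
$B{\left(m{\left(1 \right)} \right)} \left(d + r\right) = \left(-7 + 1\right) \left(-383 + 0\right) = \left(-6\right) \left(-383\right) = 2298$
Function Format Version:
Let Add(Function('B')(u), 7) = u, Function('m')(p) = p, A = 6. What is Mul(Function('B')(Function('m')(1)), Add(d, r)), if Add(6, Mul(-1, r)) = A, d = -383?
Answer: 2298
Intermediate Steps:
Function('B')(u) = Add(-7, u)
r = 0 (r = Add(6, Mul(-1, 6)) = Add(6, -6) = 0)
Mul(Function('B')(Function('m')(1)), Add(d, r)) = Mul(Add(-7, 1), Add(-383, 0)) = Mul(-6, -383) = 2298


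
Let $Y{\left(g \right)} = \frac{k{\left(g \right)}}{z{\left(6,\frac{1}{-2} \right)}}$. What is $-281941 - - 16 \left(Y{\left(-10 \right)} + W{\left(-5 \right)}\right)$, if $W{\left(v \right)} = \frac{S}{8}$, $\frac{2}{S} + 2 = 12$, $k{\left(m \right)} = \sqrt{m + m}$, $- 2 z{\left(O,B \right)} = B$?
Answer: $- \frac{1409703}{5} + 128 i \sqrt{5} \approx -2.8194 \cdot 10^{5} + 286.22 i$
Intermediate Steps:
$z{\left(O,B \right)} = - \frac{B}{2}$
$k{\left(m \right)} = \sqrt{2} \sqrt{m}$ ($k{\left(m \right)} = \sqrt{2 m} = \sqrt{2} \sqrt{m}$)
$S = \frac{1}{5}$ ($S = \frac{2}{-2 + 12} = \frac{2}{10} = 2 \cdot \frac{1}{10} = \frac{1}{5} \approx 0.2$)
$Y{\left(g \right)} = 4 \sqrt{2} \sqrt{g}$ ($Y{\left(g \right)} = \frac{\sqrt{2} \sqrt{g}}{\left(- \frac{1}{2}\right) \frac{1}{-2}} = \frac{\sqrt{2} \sqrt{g}}{\left(- \frac{1}{2}\right) \left(- \frac{1}{2}\right)} = \sqrt{2} \sqrt{g} \frac{1}{\frac{1}{4}} = \sqrt{2} \sqrt{g} 4 = 4 \sqrt{2} \sqrt{g}$)
$W{\left(v \right)} = \frac{1}{40}$ ($W{\left(v \right)} = \frac{1}{5 \cdot 8} = \frac{1}{5} \cdot \frac{1}{8} = \frac{1}{40}$)
$-281941 - - 16 \left(Y{\left(-10 \right)} + W{\left(-5 \right)}\right) = -281941 - - 16 \left(4 \sqrt{2} \sqrt{-10} + \frac{1}{40}\right) = -281941 - - 16 \left(4 \sqrt{2} i \sqrt{10} + \frac{1}{40}\right) = -281941 - - 16 \left(8 i \sqrt{5} + \frac{1}{40}\right) = -281941 - - 16 \left(\frac{1}{40} + 8 i \sqrt{5}\right) = -281941 - \left(- \frac{2}{5} - 128 i \sqrt{5}\right) = -281941 + \left(\frac{2}{5} + 128 i \sqrt{5}\right) = - \frac{1409703}{5} + 128 i \sqrt{5}$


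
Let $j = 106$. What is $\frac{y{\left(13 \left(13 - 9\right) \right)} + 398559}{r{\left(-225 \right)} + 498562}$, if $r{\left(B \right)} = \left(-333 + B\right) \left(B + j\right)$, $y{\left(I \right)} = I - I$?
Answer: $\frac{398559}{564964} \approx 0.70546$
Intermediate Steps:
$y{\left(I \right)} = 0$
$r{\left(B \right)} = \left(-333 + B\right) \left(106 + B\right)$ ($r{\left(B \right)} = \left(-333 + B\right) \left(B + 106\right) = \left(-333 + B\right) \left(106 + B\right)$)
$\frac{y{\left(13 \left(13 - 9\right) \right)} + 398559}{r{\left(-225 \right)} + 498562} = \frac{0 + 398559}{\left(-35298 + \left(-225\right)^{2} - -51075\right) + 498562} = \frac{398559}{\left(-35298 + 50625 + 51075\right) + 498562} = \frac{398559}{66402 + 498562} = \frac{398559}{564964}$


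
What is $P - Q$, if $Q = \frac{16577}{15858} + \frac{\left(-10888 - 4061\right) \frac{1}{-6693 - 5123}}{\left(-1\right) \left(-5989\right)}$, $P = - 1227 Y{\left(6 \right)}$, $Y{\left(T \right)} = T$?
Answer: $- \frac{4131432869947697}{561103804296} \approx -7363.0$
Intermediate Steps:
$P = -7362$ ($P = \left(-1227\right) 6 = -7362$)
$Q = \frac{586662720545}{561103804296}$ ($Q = 16577 \cdot \frac{1}{15858} + \frac{\left(-14949\right) \frac{1}{-11816}}{5989} = \frac{16577}{15858} + \left(-14949\right) \left(- \frac{1}{11816}\right) \frac{1}{5989} = \frac{16577}{15858} + \frac{14949}{11816} \cdot \frac{1}{5989} = \frac{16577}{15858} + \frac{14949}{70766024} = \frac{586662720545}{561103804296} \approx 1.0456$)
$P - Q = -7362 - \frac{586662720545}{561103804296} = - \frac{4131432869947697}{561103804296}$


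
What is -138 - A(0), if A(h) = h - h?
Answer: -138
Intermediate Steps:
A(h) = 0
-138 - A(0) = -138 - 1*0 = -138 + 0 = -138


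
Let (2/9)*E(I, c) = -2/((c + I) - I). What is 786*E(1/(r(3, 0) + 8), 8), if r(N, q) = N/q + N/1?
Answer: -3537/4 ≈ -884.25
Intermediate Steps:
r(N, q) = N + N/q (r(N, q) = N/q + N*1 = N/q + N = N + N/q)
E(I, c) = -9/c (E(I, c) = 9*(-2/((c + I) - I))/2 = 9*(-2/((I + c) - I))/2 = 9*(-2/c)/2 = -9/c)
786*E(1/(r(3, 0) + 8), 8) = 786*(-9/8) = -3537/4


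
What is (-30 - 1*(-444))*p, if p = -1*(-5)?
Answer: 2070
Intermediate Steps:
p = 5
(-30 - 1*(-444))*p = (-30 - 1*(-444))*5 = (-30 + 444)*5 = 414*5 = 2070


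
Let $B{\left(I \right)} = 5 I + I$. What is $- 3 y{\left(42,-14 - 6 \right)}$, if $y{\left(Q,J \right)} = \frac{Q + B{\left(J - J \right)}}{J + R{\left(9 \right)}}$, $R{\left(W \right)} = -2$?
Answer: $\frac{63}{11} \approx 5.7273$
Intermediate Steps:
$B{\left(I \right)} = 6 I$
$y{\left(Q,J \right)} = \frac{Q}{-2 + J}$ ($y{\left(Q,J \right)} = \frac{Q + 6 \left(J - J\right)}{J - 2} = \frac{Q + 6 \cdot 0}{-2 + J} = \frac{Q + 0}{-2 + J} = \frac{Q}{-2 + J}$)
$- 3 y{\left(42,-14 - 6 \right)} = - 3 \frac{42}{-2 - 20} = - 3 \frac{42}{-22} = - 3 \cdot 42 \left(- \frac{1}{22}\right) = \left(-3\right) \left(- \frac{21}{11}\right) = \frac{63}{11}$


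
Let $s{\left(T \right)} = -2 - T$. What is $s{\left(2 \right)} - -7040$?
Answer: $7036$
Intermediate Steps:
$s{\left(2 \right)} - -7040 = \left(-2 - 2\right) - -7040 = \left(-2 - 2\right) + 7040 = -4 + 7040 = 7036$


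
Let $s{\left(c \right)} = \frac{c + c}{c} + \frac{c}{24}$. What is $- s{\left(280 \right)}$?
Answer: $- \frac{41}{3} \approx -13.667$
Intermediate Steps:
$s{\left(c \right)} = 2 + \frac{c}{24}$ ($s{\left(c \right)} = \frac{2 c}{c} + c \frac{1}{24} = 2 + \frac{c}{24}$)
$- s{\left(280 \right)} = - (2 + \frac{1}{24} \cdot 280) = - (2 + \frac{35}{3}) = \left(-1\right) \frac{41}{3} = - \frac{41}{3}$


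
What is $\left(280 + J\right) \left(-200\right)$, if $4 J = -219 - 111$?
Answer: $-39500$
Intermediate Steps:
$J = - \frac{165}{2}$ ($J = \frac{-219 - 111}{4} = \frac{1}{4} \left(-330\right) = - \frac{165}{2} \approx -82.5$)
$\left(280 + J\right) \left(-200\right) = \left(280 - \frac{165}{2}\right) \left(-200\right) = \frac{395}{2} \left(-200\right) = -39500$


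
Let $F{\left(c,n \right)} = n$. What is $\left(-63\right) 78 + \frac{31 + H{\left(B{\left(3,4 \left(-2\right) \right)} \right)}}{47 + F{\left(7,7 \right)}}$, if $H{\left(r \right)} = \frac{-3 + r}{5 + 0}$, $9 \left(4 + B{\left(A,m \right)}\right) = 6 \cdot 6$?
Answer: $- \frac{663314}{135} \approx -4913.4$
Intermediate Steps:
$B{\left(A,m \right)} = 0$ ($B{\left(A,m \right)} = -4 + \frac{6 \cdot 6}{9} = -4 + \frac{1}{9} \cdot 36 = -4 + 4 = 0$)
$H{\left(r \right)} = - \frac{3}{5} + \frac{r}{5}$ ($H{\left(r \right)} = \frac{-3 + r}{5} = \left(-3 + r\right) \frac{1}{5} = - \frac{3}{5} + \frac{r}{5}$)
$\left(-63\right) 78 + \frac{31 + H{\left(B{\left(3,4 \left(-2\right) \right)} \right)}}{47 + F{\left(7,7 \right)}} = \left(-63\right) 78 + \frac{31 + \left(- \frac{3}{5} + \frac{1}{5} \cdot 0\right)}{47 + 7} = -4914 + \frac{31 + \left(- \frac{3}{5} + 0\right)}{54} = -4914 + \left(31 - \frac{3}{5}\right) \frac{1}{54} = -4914 + \frac{152}{5} \cdot \frac{1}{54} = -4914 + \frac{76}{135} = - \frac{663314}{135}$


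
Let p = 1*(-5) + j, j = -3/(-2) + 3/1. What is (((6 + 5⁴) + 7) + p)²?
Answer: 1625625/4 ≈ 4.0641e+5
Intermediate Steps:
j = 9/2 (j = -3*(-½) + 3*1 = 3/2 + 3 = 9/2 ≈ 4.5000)
p = -½ (p = 1*(-5) + 9/2 = -5 + 9/2 = -½ ≈ -0.50000)
(((6 + 5⁴) + 7) + p)² = (((6 + 5⁴) + 7) - ½)² = (((6 + 625) + 7) - ½)² = ((631 + 7) - ½)² = (638 - ½)² = (1275/2)² = 1625625/4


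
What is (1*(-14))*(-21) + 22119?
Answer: 22413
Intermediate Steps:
(1*(-14))*(-21) + 22119 = -14*(-21) + 22119 = 294 + 22119 = 22413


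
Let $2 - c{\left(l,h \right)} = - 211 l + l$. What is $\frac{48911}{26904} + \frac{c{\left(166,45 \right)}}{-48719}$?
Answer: $\frac{24490979}{22215864} \approx 1.1024$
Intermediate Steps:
$c{\left(l,h \right)} = 2 + 210 l$ ($c{\left(l,h \right)} = 2 - \left(- 211 l + l\right) = 2 - - 210 l = 2 + 210 l$)
$\frac{48911}{26904} + \frac{c{\left(166,45 \right)}}{-48719} = \frac{48911}{26904} + \frac{2 + 210 \cdot 166}{-48719} = 48911 \cdot \frac{1}{26904} + \left(2 + 34860\right) \left(- \frac{1}{48719}\right) = \frac{829}{456} + 34862 \left(- \frac{1}{48719}\right) = \frac{829}{456} - \frac{34862}{48719} = \frac{24490979}{22215864}$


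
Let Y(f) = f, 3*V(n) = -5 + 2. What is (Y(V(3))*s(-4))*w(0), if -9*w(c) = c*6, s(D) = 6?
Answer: 0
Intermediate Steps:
V(n) = -1 (V(n) = (-5 + 2)/3 = (⅓)*(-3) = -1)
w(c) = -2*c/3 (w(c) = -c*6/9 = -2*c/3)
(Y(V(3))*s(-4))*w(0) = (-1*6)*(-⅔*0) = -6*0 = 0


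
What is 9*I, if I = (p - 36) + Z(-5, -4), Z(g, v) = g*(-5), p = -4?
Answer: -135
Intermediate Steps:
Z(g, v) = -5*g
I = -15 (I = (-4 - 36) - 5*(-5) = -40 + 25 = -15)
9*I = 9*(-15) = -135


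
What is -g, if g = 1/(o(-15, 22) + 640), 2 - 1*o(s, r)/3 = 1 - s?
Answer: -1/598 ≈ -0.0016722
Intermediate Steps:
o(s, r) = 3 + 3*s (o(s, r) = 6 - 3*(1 - s) = 6 + (-3 + 3*s) = 3 + 3*s)
g = 1/598 (g = 1/((3 + 3*(-15)) + 640) = 1/((3 - 45) + 640) = 1/(-42 + 640) = 1/598 ≈ 0.0016722)
-g = -1*1/598 = -1/598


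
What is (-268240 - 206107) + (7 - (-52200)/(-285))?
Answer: -9015940/19 ≈ -4.7452e+5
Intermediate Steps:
(-268240 - 206107) + (7 - (-52200)/(-285)) = -474347 + (7 - (-52200)*(-1)/285) = -474347 + (7 - 225*232/285) = -474347 + (7 - 3480/19) = -474347 - 3347/19 = -9015940/19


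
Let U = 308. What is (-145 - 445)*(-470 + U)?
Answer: 95580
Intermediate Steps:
(-145 - 445)*(-470 + U) = (-145 - 445)*(-470 + 308) = -590*(-162) = 95580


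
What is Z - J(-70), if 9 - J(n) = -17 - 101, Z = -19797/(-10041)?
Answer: -418470/3347 ≈ -125.03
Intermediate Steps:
Z = 6599/3347 (Z = -19797*(-1/10041) = 6599/3347 ≈ 1.9716)
J(n) = 127 (J(n) = 9 - (-17 - 101) = 9 - 1*(-118) = 9 + 118 = 127)
Z - J(-70) = 6599/3347 - 1*127 = 6599/3347 - 127 = -418470/3347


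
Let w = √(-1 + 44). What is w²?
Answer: 43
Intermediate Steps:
w = √43 ≈ 6.5574
w² = (√43)² = 43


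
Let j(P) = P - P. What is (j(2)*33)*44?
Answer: 0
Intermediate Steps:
j(P) = 0
(j(2)*33)*44 = (0*33)*44 = 0*44 = 0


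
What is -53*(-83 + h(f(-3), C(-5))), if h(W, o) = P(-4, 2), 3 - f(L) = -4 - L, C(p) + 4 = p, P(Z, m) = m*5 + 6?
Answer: 3551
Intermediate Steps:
P(Z, m) = 6 + 5*m (P(Z, m) = 5*m + 6 = 6 + 5*m)
C(p) = -4 + p
f(L) = 7 + L (f(L) = 3 - (-4 - L) = 3 + (4 + L) = 7 + L)
h(W, o) = 16 (h(W, o) = 6 + 5*2 = 6 + 10 = 16)
-53*(-83 + h(f(-3), C(-5))) = -53*(-83 + 16) = -53*(-67) = 3551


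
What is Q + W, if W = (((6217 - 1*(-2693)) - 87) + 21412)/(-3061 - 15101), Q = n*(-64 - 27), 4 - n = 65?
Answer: 100787027/18162 ≈ 5549.3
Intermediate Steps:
n = -61 (n = 4 - 1*65 = 4 - 65 = -61)
Q = 5551 (Q = -61*(-64 - 27) = -61*(-91) = 5551)
W = -30235/18162 (W = (((6217 + 2693) - 87) + 21412)/(-18162) = ((8910 - 87) + 21412)*(-1/18162) = (8823 + 21412)*(-1/18162) = 30235*(-1/18162) = -30235/18162 ≈ -1.6647)
Q + W = 5551 - 30235/18162 = 100787027/18162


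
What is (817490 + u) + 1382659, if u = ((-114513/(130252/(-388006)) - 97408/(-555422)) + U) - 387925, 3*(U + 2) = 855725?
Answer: 132314263765680925/54258619758 ≈ 2.4386e+6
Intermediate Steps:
U = 855719/3 (U = -2 + (⅓)*855725 = -2 + 855725/3 = 855719/3 ≈ 2.8524e+5)
u = 12937215763736983/54258619758 (u = ((-114513/(130252/(-388006)) - 97408/(-555422)) + 855719/3) - 387925 = ((-114513/(130252*(-1/388006)) - 97408*(-1/555422)) + 855719/3) - 387925 = ((-114513/(-65126/194003) + 48704/277711) + 855719/3) - 387925 = ((-114513*(-194003/65126) + 48704/277711) + 855719/3) - 387925 = ((22215865539/65126 + 48704/277711) + 855719/3) - 387925 = (6169593406597933/18086206586 + 855719/3) - 387925 = 33985490833359133/54258619758 - 387925 = 12937215763736983/54258619758 ≈ 2.3844e+5)
(817490 + u) + 1382659 = (817490 + 12937215763736983/54258619758) + 1382659 = 57293094829704403/54258619758 + 1382659 = 132314263765680925/54258619758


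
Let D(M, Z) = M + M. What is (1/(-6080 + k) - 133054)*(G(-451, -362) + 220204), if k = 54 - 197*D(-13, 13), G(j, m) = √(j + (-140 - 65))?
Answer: -6621579256667/226 - 120280817*I*√41/226 ≈ -2.9299e+10 - 3.4078e+6*I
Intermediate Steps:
D(M, Z) = 2*M
G(j, m) = √(-205 + j) (G(j, m) = √(j - 205) = √(-205 + j))
k = 5176 (k = 54 - 394*(-13) = 54 - 197*(-26) = 54 + 5122 = 5176)
(1/(-6080 + k) - 133054)*(G(-451, -362) + 220204) = (1/(-6080 + 5176) - 133054)*(√(-205 - 451) + 220204) = (1/(-904) - 133054)*(√(-656) + 220204) = (-1/904 - 133054)*(4*I*√41 + 220204) = -120280817*(220204 + 4*I*√41)/904 = -6621579256667/226 - 120280817*I*√41/226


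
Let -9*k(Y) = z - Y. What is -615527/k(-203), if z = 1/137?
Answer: 758944791/27812 ≈ 27288.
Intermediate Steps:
z = 1/137 ≈ 0.0072993
k(Y) = -1/1233 + Y/9 (k(Y) = -(1/137 - Y)/9 = -1/1233 + Y/9)
-615527/k(-203) = -615527/(-1/1233 + (⅑)*(-203)) = -615527/(-1/1233 - 203/9) = -615527/(-27812/1233) = -615527*(-1233/27812) = 758944791/27812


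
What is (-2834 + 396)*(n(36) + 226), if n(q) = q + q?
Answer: -726524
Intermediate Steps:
n(q) = 2*q
(-2834 + 396)*(n(36) + 226) = (-2834 + 396)*(2*36 + 226) = -2438*(72 + 226) = -2438*298 = -726524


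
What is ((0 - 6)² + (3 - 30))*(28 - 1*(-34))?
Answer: 558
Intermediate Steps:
((0 - 6)² + (3 - 30))*(28 - 1*(-34)) = ((-6)² - 27)*(28 + 34) = (36 - 27)*62 = 9*62 = 558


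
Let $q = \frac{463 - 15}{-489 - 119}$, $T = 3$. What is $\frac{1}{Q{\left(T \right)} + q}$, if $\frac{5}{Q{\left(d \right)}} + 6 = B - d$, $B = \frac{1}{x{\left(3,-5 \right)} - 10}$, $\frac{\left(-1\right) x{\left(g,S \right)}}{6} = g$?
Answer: $- \frac{4807}{6202} \approx -0.77507$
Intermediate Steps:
$x{\left(g,S \right)} = - 6 g$
$q = - \frac{14}{19}$ ($q = \frac{448}{-608} = 448 \left(- \frac{1}{608}\right) = - \frac{14}{19} \approx -0.73684$)
$B = - \frac{1}{28}$ ($B = \frac{1}{\left(-6\right) 3 - 10} = \frac{1}{-18 - 10} = \frac{1}{-28} = - \frac{1}{28} \approx -0.035714$)
$Q{\left(d \right)} = \frac{5}{- \frac{169}{28} - d}$ ($Q{\left(d \right)} = \frac{5}{-6 - \left(\frac{1}{28} + d\right)} = \frac{5}{- \frac{169}{28} - d}$)
$\frac{1}{Q{\left(T \right)} + q} = \frac{1}{- \frac{140}{169 + 28 \cdot 3} - \frac{14}{19}} = \frac{1}{- \frac{140}{169 + 84} - \frac{14}{19}} = \frac{1}{- \frac{140}{253} - \frac{14}{19}} = \frac{1}{- \frac{6202}{4807}} = - \frac{4807}{6202}$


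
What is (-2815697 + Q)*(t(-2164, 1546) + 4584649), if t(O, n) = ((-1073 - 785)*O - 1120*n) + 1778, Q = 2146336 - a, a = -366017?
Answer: -2085677769936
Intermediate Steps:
Q = 2512353 (Q = 2146336 - 1*(-366017) = 2146336 + 366017 = 2512353)
t(O, n) = 1778 - 1858*O - 1120*n (t(O, n) = (-1858*O - 1120*n) + 1778 = 1778 - 1858*O - 1120*n)
(-2815697 + Q)*(t(-2164, 1546) + 4584649) = (-2815697 + 2512353)*((1778 - 1858*(-2164) - 1120*1546) + 4584649) = -303344*((1778 + 4020712 - 1731520) + 4584649) = -303344*(2290970 + 4584649) = -303344*6875619 = -2085677769936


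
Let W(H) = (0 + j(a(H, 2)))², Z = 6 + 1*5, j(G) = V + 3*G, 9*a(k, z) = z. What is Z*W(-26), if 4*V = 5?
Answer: 5819/144 ≈ 40.410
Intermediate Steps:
V = 5/4 (V = (¼)*5 = 5/4 ≈ 1.2500)
a(k, z) = z/9
j(G) = 5/4 + 3*G
Z = 11 (Z = 6 + 5 = 11)
W(H) = 529/144 (W(H) = (0 + (5/4 + 3*((⅑)*2)))² = (0 + (5/4 + 3*(2/9)))² = (0 + (5/4 + ⅔))² = (0 + 23/12)² = (23/12)² = 529/144)
Z*W(-26) = 11*(529/144) = 5819/144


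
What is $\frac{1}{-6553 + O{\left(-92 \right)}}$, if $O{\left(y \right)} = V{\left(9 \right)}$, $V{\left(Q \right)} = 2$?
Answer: $- \frac{1}{6551} \approx -0.00015265$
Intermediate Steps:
$O{\left(y \right)} = 2$
$\frac{1}{-6553 + O{\left(-92 \right)}} = \frac{1}{-6553 + 2} = \frac{1}{-6551} = - \frac{1}{6551}$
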